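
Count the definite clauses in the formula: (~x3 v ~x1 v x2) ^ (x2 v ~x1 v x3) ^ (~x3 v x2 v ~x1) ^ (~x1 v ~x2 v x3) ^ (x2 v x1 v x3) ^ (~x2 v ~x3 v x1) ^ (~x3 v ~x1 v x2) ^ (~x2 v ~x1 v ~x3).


A definite clause has exactly one positive literal.
Clause 1: 1 positive -> definite
Clause 2: 2 positive -> not definite
Clause 3: 1 positive -> definite
Clause 4: 1 positive -> definite
Clause 5: 3 positive -> not definite
Clause 6: 1 positive -> definite
Clause 7: 1 positive -> definite
Clause 8: 0 positive -> not definite
Definite clause count = 5.

5


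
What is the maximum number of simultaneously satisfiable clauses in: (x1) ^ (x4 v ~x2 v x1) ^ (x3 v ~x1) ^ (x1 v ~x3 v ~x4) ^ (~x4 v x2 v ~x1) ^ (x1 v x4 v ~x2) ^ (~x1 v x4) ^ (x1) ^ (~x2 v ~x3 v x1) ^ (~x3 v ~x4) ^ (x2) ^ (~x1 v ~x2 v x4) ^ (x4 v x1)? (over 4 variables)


Enumerate all 16 truth assignments.
For each, count how many of the 13 clauses are satisfied.
The formula is not fully satisfiable, so the maximum is below 13.
Maximum simultaneously satisfiable clauses = 12.

12


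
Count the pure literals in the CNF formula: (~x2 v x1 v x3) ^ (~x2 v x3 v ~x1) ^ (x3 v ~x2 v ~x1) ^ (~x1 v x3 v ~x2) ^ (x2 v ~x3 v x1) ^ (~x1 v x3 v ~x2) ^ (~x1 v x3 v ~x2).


A pure literal appears in only one polarity across all clauses.
No pure literals found.
Count = 0.

0


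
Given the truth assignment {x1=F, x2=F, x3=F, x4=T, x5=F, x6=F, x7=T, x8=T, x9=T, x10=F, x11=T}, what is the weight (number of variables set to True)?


The weight is the number of variables assigned True.
True variables: x4, x7, x8, x9, x11.
Weight = 5.

5


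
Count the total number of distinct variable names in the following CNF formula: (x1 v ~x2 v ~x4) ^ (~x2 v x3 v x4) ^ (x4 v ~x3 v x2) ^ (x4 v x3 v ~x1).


Identify each distinct variable in the formula.
Variables found: x1, x2, x3, x4.
Total distinct variables = 4.

4


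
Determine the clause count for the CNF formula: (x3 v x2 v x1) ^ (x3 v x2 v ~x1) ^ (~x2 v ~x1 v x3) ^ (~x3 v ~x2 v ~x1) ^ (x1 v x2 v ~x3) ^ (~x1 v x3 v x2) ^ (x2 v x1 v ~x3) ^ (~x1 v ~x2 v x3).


Each group enclosed in parentheses joined by ^ is one clause.
Counting the conjuncts: 8 clauses.

8


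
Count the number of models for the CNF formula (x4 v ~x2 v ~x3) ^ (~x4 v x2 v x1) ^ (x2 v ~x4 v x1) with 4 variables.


Enumerate all 16 truth assignments over 4 variables.
Test each against every clause.
Satisfying assignments found: 12.

12


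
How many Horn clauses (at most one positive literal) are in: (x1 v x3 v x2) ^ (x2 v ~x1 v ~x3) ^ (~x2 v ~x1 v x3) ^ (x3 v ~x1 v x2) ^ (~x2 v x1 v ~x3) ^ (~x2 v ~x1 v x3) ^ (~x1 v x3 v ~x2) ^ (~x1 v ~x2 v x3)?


A Horn clause has at most one positive literal.
Clause 1: 3 positive lit(s) -> not Horn
Clause 2: 1 positive lit(s) -> Horn
Clause 3: 1 positive lit(s) -> Horn
Clause 4: 2 positive lit(s) -> not Horn
Clause 5: 1 positive lit(s) -> Horn
Clause 6: 1 positive lit(s) -> Horn
Clause 7: 1 positive lit(s) -> Horn
Clause 8: 1 positive lit(s) -> Horn
Total Horn clauses = 6.

6


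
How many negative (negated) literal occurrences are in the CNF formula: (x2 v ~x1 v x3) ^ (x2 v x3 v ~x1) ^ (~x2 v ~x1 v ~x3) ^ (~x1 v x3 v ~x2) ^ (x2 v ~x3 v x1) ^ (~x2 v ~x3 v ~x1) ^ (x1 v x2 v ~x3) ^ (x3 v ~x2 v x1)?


Scan each clause for negated literals.
Clause 1: 1 negative; Clause 2: 1 negative; Clause 3: 3 negative; Clause 4: 2 negative; Clause 5: 1 negative; Clause 6: 3 negative; Clause 7: 1 negative; Clause 8: 1 negative.
Total negative literal occurrences = 13.

13


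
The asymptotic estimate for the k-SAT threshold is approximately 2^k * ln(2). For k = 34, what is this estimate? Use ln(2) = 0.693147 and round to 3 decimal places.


Using the asymptotic formula: threshold ~ 2^k * ln(2).
2^34 = 17179869184.
17179869184 * 0.693147 = 11908174785.282.

11908174785.282


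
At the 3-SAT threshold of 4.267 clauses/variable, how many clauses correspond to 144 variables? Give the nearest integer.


The 3-SAT phase transition occurs at approximately 4.267 clauses per variable.
m = 4.267 * 144 = 614.448.
Rounded to nearest integer: 614.

614


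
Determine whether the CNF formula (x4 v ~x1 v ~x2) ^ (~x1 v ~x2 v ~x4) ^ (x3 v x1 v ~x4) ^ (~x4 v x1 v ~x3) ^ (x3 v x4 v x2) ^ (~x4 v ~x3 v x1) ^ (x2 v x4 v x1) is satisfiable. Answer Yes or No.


Check all 16 possible truth assignments.
Number of satisfying assignments found: 5.
The formula is satisfiable.

Yes


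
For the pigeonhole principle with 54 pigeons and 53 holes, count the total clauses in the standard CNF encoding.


The PHP encoding has two parts:
1) At-least-one-hole clauses: 54 (one per pigeon, each with 53 literals).
2) At-most-one-pigeon-per-hole clauses: 53 holes * C(54,2) = 53 * 1431 = 75843.
Total clauses = 54 + 75843 = 75897.

75897


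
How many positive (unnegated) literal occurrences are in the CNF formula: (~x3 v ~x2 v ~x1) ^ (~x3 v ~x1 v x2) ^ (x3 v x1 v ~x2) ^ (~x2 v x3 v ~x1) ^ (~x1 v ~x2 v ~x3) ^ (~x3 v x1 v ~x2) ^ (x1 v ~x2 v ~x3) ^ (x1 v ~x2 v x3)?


Scan each clause for unnegated literals.
Clause 1: 0 positive; Clause 2: 1 positive; Clause 3: 2 positive; Clause 4: 1 positive; Clause 5: 0 positive; Clause 6: 1 positive; Clause 7: 1 positive; Clause 8: 2 positive.
Total positive literal occurrences = 8.

8


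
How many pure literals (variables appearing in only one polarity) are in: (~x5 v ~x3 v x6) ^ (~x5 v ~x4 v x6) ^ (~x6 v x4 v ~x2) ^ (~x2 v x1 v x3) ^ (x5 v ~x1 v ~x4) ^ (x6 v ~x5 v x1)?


A pure literal appears in only one polarity across all clauses.
Pure literals: x2 (negative only).
Count = 1.

1


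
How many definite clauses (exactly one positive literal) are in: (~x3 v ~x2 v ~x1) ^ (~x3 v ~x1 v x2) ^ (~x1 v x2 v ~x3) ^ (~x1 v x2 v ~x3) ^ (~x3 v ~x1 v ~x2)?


A definite clause has exactly one positive literal.
Clause 1: 0 positive -> not definite
Clause 2: 1 positive -> definite
Clause 3: 1 positive -> definite
Clause 4: 1 positive -> definite
Clause 5: 0 positive -> not definite
Definite clause count = 3.

3


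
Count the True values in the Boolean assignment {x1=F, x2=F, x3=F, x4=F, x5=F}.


The weight is the number of variables assigned True.
True variables: none.
Weight = 0.

0


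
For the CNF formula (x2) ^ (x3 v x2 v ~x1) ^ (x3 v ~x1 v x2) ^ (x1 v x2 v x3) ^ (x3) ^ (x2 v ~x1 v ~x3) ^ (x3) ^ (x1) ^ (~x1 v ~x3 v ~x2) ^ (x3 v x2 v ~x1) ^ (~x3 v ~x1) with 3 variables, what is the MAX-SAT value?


Enumerate all 8 truth assignments.
For each, count how many of the 11 clauses are satisfied.
The formula is not fully satisfiable, so the maximum is below 11.
Maximum simultaneously satisfiable clauses = 10.

10


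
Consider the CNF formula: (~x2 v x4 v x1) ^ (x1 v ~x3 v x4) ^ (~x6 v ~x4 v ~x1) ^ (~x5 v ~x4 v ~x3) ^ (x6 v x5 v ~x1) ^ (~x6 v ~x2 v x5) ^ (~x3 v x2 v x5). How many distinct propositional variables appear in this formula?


Identify each distinct variable in the formula.
Variables found: x1, x2, x3, x4, x5, x6.
Total distinct variables = 6.

6


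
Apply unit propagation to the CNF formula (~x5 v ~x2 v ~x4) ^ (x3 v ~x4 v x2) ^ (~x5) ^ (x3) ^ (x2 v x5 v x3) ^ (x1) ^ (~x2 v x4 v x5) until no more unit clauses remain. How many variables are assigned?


Unit propagation repeatedly assigns the literal in any unit clause, then simplifies.
Assignments in order: x5 = F, x3 = T, x1 = T.
No further unit clauses remain.
Total variables assigned = 3.

3


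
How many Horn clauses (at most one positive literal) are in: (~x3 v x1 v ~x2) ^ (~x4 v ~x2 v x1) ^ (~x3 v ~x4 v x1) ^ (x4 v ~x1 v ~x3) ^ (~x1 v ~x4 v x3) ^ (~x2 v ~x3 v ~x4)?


A Horn clause has at most one positive literal.
Clause 1: 1 positive lit(s) -> Horn
Clause 2: 1 positive lit(s) -> Horn
Clause 3: 1 positive lit(s) -> Horn
Clause 4: 1 positive lit(s) -> Horn
Clause 5: 1 positive lit(s) -> Horn
Clause 6: 0 positive lit(s) -> Horn
Total Horn clauses = 6.

6


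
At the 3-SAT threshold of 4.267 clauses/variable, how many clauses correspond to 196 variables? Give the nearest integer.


The 3-SAT phase transition occurs at approximately 4.267 clauses per variable.
m = 4.267 * 196 = 836.332.
Rounded to nearest integer: 836.

836


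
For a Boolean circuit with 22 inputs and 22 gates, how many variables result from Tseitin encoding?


The Tseitin transformation introduces one auxiliary variable per gate.
Total variables = inputs + gates = 22 + 22 = 44.

44


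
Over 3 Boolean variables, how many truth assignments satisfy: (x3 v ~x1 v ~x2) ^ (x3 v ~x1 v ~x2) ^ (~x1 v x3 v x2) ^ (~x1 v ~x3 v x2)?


Enumerate all 8 truth assignments over 3 variables.
Test each against every clause.
Satisfying assignments found: 5.

5


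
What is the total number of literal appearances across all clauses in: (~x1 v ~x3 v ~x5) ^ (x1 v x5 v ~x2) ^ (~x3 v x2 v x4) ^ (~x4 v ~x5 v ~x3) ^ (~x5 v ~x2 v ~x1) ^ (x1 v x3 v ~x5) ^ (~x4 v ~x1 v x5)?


Clause lengths: 3, 3, 3, 3, 3, 3, 3.
Sum = 3 + 3 + 3 + 3 + 3 + 3 + 3 = 21.

21


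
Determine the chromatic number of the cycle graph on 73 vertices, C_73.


An odd cycle cannot be 2-colored: alternating two colors around the cycle returns to the start with a conflict.
Since 73 is odd, three colors are required (and three suffice).
Chromatic number = 3.

3


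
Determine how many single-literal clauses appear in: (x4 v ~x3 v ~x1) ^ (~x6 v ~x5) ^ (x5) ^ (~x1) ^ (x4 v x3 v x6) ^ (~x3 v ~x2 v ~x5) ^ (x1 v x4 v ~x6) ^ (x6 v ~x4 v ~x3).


A unit clause contains exactly one literal.
Unit clauses found: (x5), (~x1).
Count = 2.

2


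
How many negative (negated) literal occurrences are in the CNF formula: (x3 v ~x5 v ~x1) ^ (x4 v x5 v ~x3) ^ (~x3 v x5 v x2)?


Scan each clause for negated literals.
Clause 1: 2 negative; Clause 2: 1 negative; Clause 3: 1 negative.
Total negative literal occurrences = 4.

4


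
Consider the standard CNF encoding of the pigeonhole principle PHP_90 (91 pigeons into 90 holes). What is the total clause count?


The PHP encoding has two parts:
1) At-least-one-hole clauses: 91 (one per pigeon, each with 90 literals).
2) At-most-one-pigeon-per-hole clauses: 90 holes * C(91,2) = 90 * 4095 = 368550.
Total clauses = 91 + 368550 = 368641.

368641


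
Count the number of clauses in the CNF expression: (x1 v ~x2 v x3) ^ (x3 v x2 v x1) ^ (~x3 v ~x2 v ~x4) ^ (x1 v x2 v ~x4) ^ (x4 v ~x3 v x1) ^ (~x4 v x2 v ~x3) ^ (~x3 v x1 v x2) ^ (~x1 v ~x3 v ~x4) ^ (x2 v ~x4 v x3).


Each group enclosed in parentheses joined by ^ is one clause.
Counting the conjuncts: 9 clauses.

9


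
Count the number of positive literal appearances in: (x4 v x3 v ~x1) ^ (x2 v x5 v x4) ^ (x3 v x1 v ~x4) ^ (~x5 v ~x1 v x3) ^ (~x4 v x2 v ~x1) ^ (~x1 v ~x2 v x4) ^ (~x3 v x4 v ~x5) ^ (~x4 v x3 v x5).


Scan each clause for unnegated literals.
Clause 1: 2 positive; Clause 2: 3 positive; Clause 3: 2 positive; Clause 4: 1 positive; Clause 5: 1 positive; Clause 6: 1 positive; Clause 7: 1 positive; Clause 8: 2 positive.
Total positive literal occurrences = 13.

13


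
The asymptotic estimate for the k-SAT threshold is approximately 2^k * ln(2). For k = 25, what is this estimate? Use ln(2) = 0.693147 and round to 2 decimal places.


Using the asymptotic formula: threshold ~ 2^k * ln(2).
2^25 = 33554432.
33554432 * 0.693147 = 23258153.88.

23258153.88


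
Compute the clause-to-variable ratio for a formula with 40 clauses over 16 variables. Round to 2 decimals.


Clause-to-variable ratio = clauses / variables.
40 / 16 = 2.5.

2.5


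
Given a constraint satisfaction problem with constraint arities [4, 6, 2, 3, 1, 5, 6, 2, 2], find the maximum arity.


The arities are: 4, 6, 2, 3, 1, 5, 6, 2, 2.
Scan for the maximum value.
Maximum arity = 6.

6


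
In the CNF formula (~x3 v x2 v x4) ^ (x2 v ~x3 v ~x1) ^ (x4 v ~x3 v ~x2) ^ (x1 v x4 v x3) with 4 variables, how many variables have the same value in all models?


Find all satisfying assignments: 9 model(s).
Check which variables have the same value in every model.
No variable is fixed across all models.
Backbone size = 0.

0


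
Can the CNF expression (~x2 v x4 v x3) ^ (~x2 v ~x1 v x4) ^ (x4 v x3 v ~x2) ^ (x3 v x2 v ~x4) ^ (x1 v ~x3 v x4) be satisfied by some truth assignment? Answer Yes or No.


Check all 16 possible truth assignments.
Number of satisfying assignments found: 9.
The formula is satisfiable.

Yes


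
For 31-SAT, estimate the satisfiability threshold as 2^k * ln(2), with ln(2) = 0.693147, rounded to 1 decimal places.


Using the asymptotic formula: threshold ~ 2^k * ln(2).
2^31 = 2147483648.
2147483648 * 0.693147 = 1488521848.2.

1488521848.2


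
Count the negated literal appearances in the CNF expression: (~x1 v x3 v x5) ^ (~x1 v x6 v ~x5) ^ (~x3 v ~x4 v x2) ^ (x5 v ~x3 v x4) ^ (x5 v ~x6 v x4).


Scan each clause for negated literals.
Clause 1: 1 negative; Clause 2: 2 negative; Clause 3: 2 negative; Clause 4: 1 negative; Clause 5: 1 negative.
Total negative literal occurrences = 7.

7


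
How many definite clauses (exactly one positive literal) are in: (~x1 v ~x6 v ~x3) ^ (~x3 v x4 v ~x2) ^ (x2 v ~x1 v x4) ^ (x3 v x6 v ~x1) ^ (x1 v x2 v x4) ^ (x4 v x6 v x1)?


A definite clause has exactly one positive literal.
Clause 1: 0 positive -> not definite
Clause 2: 1 positive -> definite
Clause 3: 2 positive -> not definite
Clause 4: 2 positive -> not definite
Clause 5: 3 positive -> not definite
Clause 6: 3 positive -> not definite
Definite clause count = 1.

1


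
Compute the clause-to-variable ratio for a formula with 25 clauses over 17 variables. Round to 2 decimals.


Clause-to-variable ratio = clauses / variables.
25 / 17 = 1.47.

1.47


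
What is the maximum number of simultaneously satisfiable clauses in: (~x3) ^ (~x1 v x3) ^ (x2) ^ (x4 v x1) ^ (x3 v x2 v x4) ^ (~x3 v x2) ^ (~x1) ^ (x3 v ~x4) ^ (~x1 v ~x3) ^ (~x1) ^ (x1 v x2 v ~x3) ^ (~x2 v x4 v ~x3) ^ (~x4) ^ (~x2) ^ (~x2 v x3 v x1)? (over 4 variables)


Enumerate all 16 truth assignments.
For each, count how many of the 15 clauses are satisfied.
The formula is not fully satisfiable, so the maximum is below 15.
Maximum simultaneously satisfiable clauses = 12.

12


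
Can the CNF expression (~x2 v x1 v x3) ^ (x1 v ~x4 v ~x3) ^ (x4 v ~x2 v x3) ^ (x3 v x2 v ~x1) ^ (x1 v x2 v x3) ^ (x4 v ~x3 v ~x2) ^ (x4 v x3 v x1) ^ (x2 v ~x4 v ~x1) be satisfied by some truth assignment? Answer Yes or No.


Check all 16 possible truth assignments.
Number of satisfying assignments found: 4.
The formula is satisfiable.

Yes


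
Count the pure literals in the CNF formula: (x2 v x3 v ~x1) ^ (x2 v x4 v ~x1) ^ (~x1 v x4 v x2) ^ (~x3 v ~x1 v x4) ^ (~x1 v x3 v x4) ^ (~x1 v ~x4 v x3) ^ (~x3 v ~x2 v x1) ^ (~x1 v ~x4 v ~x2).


A pure literal appears in only one polarity across all clauses.
No pure literals found.
Count = 0.

0


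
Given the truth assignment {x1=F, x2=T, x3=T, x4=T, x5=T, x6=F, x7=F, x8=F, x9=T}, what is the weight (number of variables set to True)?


The weight is the number of variables assigned True.
True variables: x2, x3, x4, x5, x9.
Weight = 5.

5


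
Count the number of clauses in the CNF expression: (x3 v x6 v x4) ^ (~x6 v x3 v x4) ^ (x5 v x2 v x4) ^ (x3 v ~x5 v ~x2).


Each group enclosed in parentheses joined by ^ is one clause.
Counting the conjuncts: 4 clauses.

4


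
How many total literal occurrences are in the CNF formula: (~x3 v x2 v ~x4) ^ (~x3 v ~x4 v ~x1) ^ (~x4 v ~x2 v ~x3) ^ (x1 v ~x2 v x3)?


Clause lengths: 3, 3, 3, 3.
Sum = 3 + 3 + 3 + 3 = 12.

12


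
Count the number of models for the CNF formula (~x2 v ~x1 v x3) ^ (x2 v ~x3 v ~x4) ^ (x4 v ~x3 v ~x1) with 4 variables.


Enumerate all 16 truth assignments over 4 variables.
Test each against every clause.
Satisfying assignments found: 10.

10


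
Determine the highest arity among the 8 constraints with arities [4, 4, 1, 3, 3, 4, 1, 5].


The arities are: 4, 4, 1, 3, 3, 4, 1, 5.
Scan for the maximum value.
Maximum arity = 5.

5


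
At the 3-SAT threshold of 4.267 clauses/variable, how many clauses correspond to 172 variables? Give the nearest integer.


The 3-SAT phase transition occurs at approximately 4.267 clauses per variable.
m = 4.267 * 172 = 733.924.
Rounded to nearest integer: 734.

734


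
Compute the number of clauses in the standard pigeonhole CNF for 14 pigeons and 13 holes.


The PHP encoding has two parts:
1) At-least-one-hole clauses: 14 (one per pigeon, each with 13 literals).
2) At-most-one-pigeon-per-hole clauses: 13 holes * C(14,2) = 13 * 91 = 1183.
Total clauses = 14 + 1183 = 1197.

1197


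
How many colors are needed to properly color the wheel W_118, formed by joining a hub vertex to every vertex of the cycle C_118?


W_118 consists of the cycle C_118 together with a hub vertex adjacent to every cycle vertex.
The cycle C_118 needs 2 colors (even cycle -> 2).
The hub is adjacent to every cycle vertex, so it must receive a new color distinct from all of them.
Chromatic number = 2 + 1 = 3.

3


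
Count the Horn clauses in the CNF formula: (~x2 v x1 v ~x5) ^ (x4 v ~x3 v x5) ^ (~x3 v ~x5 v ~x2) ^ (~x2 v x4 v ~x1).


A Horn clause has at most one positive literal.
Clause 1: 1 positive lit(s) -> Horn
Clause 2: 2 positive lit(s) -> not Horn
Clause 3: 0 positive lit(s) -> Horn
Clause 4: 1 positive lit(s) -> Horn
Total Horn clauses = 3.

3


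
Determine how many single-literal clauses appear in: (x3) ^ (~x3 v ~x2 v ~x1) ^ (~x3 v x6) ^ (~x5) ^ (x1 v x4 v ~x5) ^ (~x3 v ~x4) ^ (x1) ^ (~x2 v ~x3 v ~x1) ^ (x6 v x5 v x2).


A unit clause contains exactly one literal.
Unit clauses found: (x3), (~x5), (x1).
Count = 3.

3


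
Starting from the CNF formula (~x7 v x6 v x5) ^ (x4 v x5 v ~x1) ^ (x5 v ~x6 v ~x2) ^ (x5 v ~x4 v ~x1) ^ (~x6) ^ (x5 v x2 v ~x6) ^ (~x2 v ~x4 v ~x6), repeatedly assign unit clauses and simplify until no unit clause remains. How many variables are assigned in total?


Unit propagation repeatedly assigns the literal in any unit clause, then simplifies.
Assignments in order: x6 = F.
No further unit clauses remain.
Total variables assigned = 1.

1


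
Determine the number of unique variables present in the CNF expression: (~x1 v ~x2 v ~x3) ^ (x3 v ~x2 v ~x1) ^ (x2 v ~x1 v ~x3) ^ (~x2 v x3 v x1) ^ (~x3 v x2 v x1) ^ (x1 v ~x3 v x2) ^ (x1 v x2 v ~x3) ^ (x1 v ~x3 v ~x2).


Identify each distinct variable in the formula.
Variables found: x1, x2, x3.
Total distinct variables = 3.

3


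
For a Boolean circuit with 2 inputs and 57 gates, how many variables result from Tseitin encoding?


The Tseitin transformation introduces one auxiliary variable per gate.
Total variables = inputs + gates = 2 + 57 = 59.

59


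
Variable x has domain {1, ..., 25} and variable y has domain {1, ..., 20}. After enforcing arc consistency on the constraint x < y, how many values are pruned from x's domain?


For the constraint x < y, x needs a supporting value in y's domain.
x can be at most 19 (one less than y's maximum).
Valid x values from domain: 19 out of 25.
Pruned = 25 - 19 = 6.

6


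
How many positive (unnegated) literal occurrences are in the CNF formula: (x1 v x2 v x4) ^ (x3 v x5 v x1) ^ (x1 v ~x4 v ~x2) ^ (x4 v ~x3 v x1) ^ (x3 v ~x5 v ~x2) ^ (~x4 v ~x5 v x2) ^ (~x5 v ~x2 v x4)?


Scan each clause for unnegated literals.
Clause 1: 3 positive; Clause 2: 3 positive; Clause 3: 1 positive; Clause 4: 2 positive; Clause 5: 1 positive; Clause 6: 1 positive; Clause 7: 1 positive.
Total positive literal occurrences = 12.

12


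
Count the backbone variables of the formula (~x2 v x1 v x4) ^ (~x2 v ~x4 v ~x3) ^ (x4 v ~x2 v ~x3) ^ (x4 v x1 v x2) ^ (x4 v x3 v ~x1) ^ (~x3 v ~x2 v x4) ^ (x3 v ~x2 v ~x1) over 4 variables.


Find all satisfying assignments: 6 model(s).
Check which variables have the same value in every model.
No variable is fixed across all models.
Backbone size = 0.

0


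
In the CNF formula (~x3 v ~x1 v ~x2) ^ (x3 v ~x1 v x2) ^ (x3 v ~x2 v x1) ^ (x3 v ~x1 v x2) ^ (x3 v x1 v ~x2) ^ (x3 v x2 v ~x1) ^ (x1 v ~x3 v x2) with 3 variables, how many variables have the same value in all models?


Find all satisfying assignments: 4 model(s).
Check which variables have the same value in every model.
No variable is fixed across all models.
Backbone size = 0.

0


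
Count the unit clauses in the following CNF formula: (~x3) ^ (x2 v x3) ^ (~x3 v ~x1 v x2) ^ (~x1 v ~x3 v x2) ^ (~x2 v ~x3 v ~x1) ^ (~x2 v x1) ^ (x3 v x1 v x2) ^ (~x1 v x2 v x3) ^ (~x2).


A unit clause contains exactly one literal.
Unit clauses found: (~x3), (~x2).
Count = 2.

2


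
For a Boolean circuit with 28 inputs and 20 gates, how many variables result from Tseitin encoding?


The Tseitin transformation introduces one auxiliary variable per gate.
Total variables = inputs + gates = 28 + 20 = 48.

48


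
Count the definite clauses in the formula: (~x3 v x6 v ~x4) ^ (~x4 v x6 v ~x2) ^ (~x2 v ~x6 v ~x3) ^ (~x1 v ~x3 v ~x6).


A definite clause has exactly one positive literal.
Clause 1: 1 positive -> definite
Clause 2: 1 positive -> definite
Clause 3: 0 positive -> not definite
Clause 4: 0 positive -> not definite
Definite clause count = 2.

2


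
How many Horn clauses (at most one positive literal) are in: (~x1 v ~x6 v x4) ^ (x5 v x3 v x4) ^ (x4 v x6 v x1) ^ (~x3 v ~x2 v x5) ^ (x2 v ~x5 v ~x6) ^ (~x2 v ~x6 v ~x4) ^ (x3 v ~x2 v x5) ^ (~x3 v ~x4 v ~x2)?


A Horn clause has at most one positive literal.
Clause 1: 1 positive lit(s) -> Horn
Clause 2: 3 positive lit(s) -> not Horn
Clause 3: 3 positive lit(s) -> not Horn
Clause 4: 1 positive lit(s) -> Horn
Clause 5: 1 positive lit(s) -> Horn
Clause 6: 0 positive lit(s) -> Horn
Clause 7: 2 positive lit(s) -> not Horn
Clause 8: 0 positive lit(s) -> Horn
Total Horn clauses = 5.

5


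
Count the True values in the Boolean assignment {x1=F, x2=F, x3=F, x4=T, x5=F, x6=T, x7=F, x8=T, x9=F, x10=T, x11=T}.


The weight is the number of variables assigned True.
True variables: x4, x6, x8, x10, x11.
Weight = 5.

5


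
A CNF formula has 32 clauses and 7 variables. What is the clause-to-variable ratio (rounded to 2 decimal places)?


Clause-to-variable ratio = clauses / variables.
32 / 7 = 4.57.

4.57


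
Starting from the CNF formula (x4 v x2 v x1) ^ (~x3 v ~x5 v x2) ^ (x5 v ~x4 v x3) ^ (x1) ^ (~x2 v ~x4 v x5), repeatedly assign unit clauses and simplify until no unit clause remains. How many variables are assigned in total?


Unit propagation repeatedly assigns the literal in any unit clause, then simplifies.
Assignments in order: x1 = T.
No further unit clauses remain.
Total variables assigned = 1.

1


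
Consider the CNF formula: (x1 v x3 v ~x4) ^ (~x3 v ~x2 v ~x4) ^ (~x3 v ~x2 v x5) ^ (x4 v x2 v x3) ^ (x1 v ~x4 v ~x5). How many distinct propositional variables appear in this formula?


Identify each distinct variable in the formula.
Variables found: x1, x2, x3, x4, x5.
Total distinct variables = 5.

5


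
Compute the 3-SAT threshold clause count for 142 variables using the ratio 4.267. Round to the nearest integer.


The 3-SAT phase transition occurs at approximately 4.267 clauses per variable.
m = 4.267 * 142 = 605.914.
Rounded to nearest integer: 606.

606


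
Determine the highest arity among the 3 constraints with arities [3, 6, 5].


The arities are: 3, 6, 5.
Scan for the maximum value.
Maximum arity = 6.

6


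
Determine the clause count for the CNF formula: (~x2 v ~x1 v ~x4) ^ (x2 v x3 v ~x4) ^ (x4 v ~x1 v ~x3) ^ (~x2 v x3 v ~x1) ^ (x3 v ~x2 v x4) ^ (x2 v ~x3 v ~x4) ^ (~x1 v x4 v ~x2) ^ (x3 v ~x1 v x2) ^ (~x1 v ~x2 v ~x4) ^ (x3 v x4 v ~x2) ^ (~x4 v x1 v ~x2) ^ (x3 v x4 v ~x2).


Each group enclosed in parentheses joined by ^ is one clause.
Counting the conjuncts: 12 clauses.

12


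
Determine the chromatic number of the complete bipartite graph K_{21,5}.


K_{21,5} is bipartite by definition: the two parts are independent sets, with every edge crossing between them.
Color all vertices in one part with color 1 and all vertices in the other part with color 2.
Since the graph has at least one edge, one color does not suffice.
Chromatic number = 2.

2


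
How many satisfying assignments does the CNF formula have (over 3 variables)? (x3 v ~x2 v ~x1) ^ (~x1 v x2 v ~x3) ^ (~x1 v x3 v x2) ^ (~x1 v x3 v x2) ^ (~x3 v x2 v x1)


Enumerate all 8 truth assignments over 3 variables.
Test each against every clause.
Satisfying assignments found: 4.

4


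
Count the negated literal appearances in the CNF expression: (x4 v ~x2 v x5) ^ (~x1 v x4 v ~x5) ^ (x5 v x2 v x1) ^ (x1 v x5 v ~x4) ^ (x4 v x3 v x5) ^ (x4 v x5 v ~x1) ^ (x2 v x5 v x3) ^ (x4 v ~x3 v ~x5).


Scan each clause for negated literals.
Clause 1: 1 negative; Clause 2: 2 negative; Clause 3: 0 negative; Clause 4: 1 negative; Clause 5: 0 negative; Clause 6: 1 negative; Clause 7: 0 negative; Clause 8: 2 negative.
Total negative literal occurrences = 7.

7


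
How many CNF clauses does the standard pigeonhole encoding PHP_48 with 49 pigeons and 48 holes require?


The PHP encoding has two parts:
1) At-least-one-hole clauses: 49 (one per pigeon, each with 48 literals).
2) At-most-one-pigeon-per-hole clauses: 48 holes * C(49,2) = 48 * 1176 = 56448.
Total clauses = 49 + 56448 = 56497.

56497


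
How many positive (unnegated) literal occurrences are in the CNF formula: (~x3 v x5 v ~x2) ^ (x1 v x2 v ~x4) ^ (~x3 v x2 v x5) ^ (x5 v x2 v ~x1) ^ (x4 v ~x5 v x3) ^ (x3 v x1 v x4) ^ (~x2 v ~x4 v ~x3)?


Scan each clause for unnegated literals.
Clause 1: 1 positive; Clause 2: 2 positive; Clause 3: 2 positive; Clause 4: 2 positive; Clause 5: 2 positive; Clause 6: 3 positive; Clause 7: 0 positive.
Total positive literal occurrences = 12.

12


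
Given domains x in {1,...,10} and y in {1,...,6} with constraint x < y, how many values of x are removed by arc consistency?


For the constraint x < y, x needs a supporting value in y's domain.
x can be at most 5 (one less than y's maximum).
Valid x values from domain: 5 out of 10.
Pruned = 10 - 5 = 5.

5


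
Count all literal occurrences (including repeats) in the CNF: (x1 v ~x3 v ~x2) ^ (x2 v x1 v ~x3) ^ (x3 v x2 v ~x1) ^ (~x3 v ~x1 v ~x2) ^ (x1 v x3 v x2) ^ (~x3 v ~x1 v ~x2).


Clause lengths: 3, 3, 3, 3, 3, 3.
Sum = 3 + 3 + 3 + 3 + 3 + 3 = 18.

18


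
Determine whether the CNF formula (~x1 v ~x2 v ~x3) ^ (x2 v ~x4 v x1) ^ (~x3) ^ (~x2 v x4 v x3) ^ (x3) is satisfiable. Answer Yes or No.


Check all 16 possible truth assignments.
Number of satisfying assignments found: 0.
The formula is unsatisfiable.

No


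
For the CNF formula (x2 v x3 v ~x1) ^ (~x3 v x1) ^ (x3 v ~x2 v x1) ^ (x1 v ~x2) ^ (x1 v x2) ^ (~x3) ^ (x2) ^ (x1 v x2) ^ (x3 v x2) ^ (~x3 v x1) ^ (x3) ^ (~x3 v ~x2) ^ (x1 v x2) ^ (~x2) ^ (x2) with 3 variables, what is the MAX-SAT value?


Enumerate all 8 truth assignments.
For each, count how many of the 15 clauses are satisfied.
The formula is not fully satisfiable, so the maximum is below 15.
Maximum simultaneously satisfiable clauses = 13.

13


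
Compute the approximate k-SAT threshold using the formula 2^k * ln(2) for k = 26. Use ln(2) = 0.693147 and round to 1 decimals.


Using the asymptotic formula: threshold ~ 2^k * ln(2).
2^26 = 67108864.
67108864 * 0.693147 = 46516307.8.

46516307.8


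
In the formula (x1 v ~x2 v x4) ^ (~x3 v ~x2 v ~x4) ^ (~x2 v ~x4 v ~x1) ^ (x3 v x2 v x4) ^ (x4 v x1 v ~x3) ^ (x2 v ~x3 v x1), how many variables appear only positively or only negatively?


A pure literal appears in only one polarity across all clauses.
No pure literals found.
Count = 0.

0


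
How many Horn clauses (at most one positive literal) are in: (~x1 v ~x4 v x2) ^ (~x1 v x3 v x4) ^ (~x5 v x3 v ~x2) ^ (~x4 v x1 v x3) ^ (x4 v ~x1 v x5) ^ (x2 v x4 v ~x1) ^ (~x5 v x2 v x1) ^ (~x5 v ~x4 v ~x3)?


A Horn clause has at most one positive literal.
Clause 1: 1 positive lit(s) -> Horn
Clause 2: 2 positive lit(s) -> not Horn
Clause 3: 1 positive lit(s) -> Horn
Clause 4: 2 positive lit(s) -> not Horn
Clause 5: 2 positive lit(s) -> not Horn
Clause 6: 2 positive lit(s) -> not Horn
Clause 7: 2 positive lit(s) -> not Horn
Clause 8: 0 positive lit(s) -> Horn
Total Horn clauses = 3.

3


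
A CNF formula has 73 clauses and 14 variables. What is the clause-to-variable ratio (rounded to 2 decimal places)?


Clause-to-variable ratio = clauses / variables.
73 / 14 = 5.21.

5.21


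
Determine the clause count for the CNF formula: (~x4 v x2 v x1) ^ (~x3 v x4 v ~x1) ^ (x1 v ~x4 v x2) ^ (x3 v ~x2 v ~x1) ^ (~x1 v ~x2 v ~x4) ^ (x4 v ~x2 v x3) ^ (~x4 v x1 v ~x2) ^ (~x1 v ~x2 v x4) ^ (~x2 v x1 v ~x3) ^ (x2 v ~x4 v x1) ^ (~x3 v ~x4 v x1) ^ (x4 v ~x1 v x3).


Each group enclosed in parentheses joined by ^ is one clause.
Counting the conjuncts: 12 clauses.

12


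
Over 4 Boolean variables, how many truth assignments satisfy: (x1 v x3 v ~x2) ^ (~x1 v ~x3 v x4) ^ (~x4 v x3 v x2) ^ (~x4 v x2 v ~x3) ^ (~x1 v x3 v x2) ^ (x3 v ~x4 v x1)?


Enumerate all 16 truth assignments over 4 variables.
Test each against every clause.
Satisfying assignments found: 7.

7


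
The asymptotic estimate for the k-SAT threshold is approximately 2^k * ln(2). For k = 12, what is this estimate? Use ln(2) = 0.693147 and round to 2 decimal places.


Using the asymptotic formula: threshold ~ 2^k * ln(2).
2^12 = 4096.
4096 * 0.693147 = 2839.13.

2839.13


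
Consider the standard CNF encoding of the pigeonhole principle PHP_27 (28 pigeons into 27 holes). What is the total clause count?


The PHP encoding has two parts:
1) At-least-one-hole clauses: 28 (one per pigeon, each with 27 literals).
2) At-most-one-pigeon-per-hole clauses: 27 holes * C(28,2) = 27 * 378 = 10206.
Total clauses = 28 + 10206 = 10234.

10234


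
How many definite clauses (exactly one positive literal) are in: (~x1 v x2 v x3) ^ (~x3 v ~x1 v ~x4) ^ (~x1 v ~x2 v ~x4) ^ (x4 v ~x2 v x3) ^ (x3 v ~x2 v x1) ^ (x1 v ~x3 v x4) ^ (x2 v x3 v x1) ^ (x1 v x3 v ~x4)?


A definite clause has exactly one positive literal.
Clause 1: 2 positive -> not definite
Clause 2: 0 positive -> not definite
Clause 3: 0 positive -> not definite
Clause 4: 2 positive -> not definite
Clause 5: 2 positive -> not definite
Clause 6: 2 positive -> not definite
Clause 7: 3 positive -> not definite
Clause 8: 2 positive -> not definite
Definite clause count = 0.

0


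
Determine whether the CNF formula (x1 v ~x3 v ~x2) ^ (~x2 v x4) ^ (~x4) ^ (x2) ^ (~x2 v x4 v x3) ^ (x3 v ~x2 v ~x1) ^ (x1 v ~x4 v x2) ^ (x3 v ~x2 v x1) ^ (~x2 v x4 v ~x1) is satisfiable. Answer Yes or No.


Check all 16 possible truth assignments.
Number of satisfying assignments found: 0.
The formula is unsatisfiable.

No


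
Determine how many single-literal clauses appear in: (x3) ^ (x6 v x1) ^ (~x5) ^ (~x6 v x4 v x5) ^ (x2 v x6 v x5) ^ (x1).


A unit clause contains exactly one literal.
Unit clauses found: (x3), (~x5), (x1).
Count = 3.

3


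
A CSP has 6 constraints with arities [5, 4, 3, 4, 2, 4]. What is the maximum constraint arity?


The arities are: 5, 4, 3, 4, 2, 4.
Scan for the maximum value.
Maximum arity = 5.

5


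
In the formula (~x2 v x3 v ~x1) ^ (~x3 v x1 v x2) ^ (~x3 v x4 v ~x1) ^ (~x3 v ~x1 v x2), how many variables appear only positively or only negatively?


A pure literal appears in only one polarity across all clauses.
Pure literals: x4 (positive only).
Count = 1.

1


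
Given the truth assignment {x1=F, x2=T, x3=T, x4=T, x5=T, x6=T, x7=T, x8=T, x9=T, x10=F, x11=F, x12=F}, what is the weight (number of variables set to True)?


The weight is the number of variables assigned True.
True variables: x2, x3, x4, x5, x6, x7, x8, x9.
Weight = 8.

8


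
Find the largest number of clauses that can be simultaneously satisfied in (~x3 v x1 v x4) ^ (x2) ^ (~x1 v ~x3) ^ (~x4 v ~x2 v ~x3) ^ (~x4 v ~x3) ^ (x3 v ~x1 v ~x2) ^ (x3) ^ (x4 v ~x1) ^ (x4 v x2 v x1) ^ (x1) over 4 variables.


Enumerate all 16 truth assignments.
For each, count how many of the 10 clauses are satisfied.
The formula is not fully satisfiable, so the maximum is below 10.
Maximum simultaneously satisfiable clauses = 8.

8


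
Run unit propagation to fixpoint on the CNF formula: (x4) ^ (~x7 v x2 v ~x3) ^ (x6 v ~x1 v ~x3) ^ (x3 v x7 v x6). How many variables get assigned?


Unit propagation repeatedly assigns the literal in any unit clause, then simplifies.
Assignments in order: x4 = T.
No further unit clauses remain.
Total variables assigned = 1.

1


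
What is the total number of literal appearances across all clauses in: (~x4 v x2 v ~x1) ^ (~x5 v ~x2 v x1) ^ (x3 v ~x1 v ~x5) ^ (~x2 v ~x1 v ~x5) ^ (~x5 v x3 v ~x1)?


Clause lengths: 3, 3, 3, 3, 3.
Sum = 3 + 3 + 3 + 3 + 3 = 15.

15


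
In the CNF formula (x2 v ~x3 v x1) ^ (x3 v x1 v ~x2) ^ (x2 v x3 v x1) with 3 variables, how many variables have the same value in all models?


Find all satisfying assignments: 5 model(s).
Check which variables have the same value in every model.
No variable is fixed across all models.
Backbone size = 0.

0


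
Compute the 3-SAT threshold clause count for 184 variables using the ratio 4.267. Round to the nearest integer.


The 3-SAT phase transition occurs at approximately 4.267 clauses per variable.
m = 4.267 * 184 = 785.128.
Rounded to nearest integer: 785.

785


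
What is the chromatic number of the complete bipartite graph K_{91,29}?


K_{91,29} is bipartite by definition: the two parts are independent sets, with every edge crossing between them.
Color all vertices in one part with color 1 and all vertices in the other part with color 2.
Since the graph has at least one edge, one color does not suffice.
Chromatic number = 2.

2


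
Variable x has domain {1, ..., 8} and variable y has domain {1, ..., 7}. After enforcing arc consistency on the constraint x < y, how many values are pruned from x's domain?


For the constraint x < y, x needs a supporting value in y's domain.
x can be at most 6 (one less than y's maximum).
Valid x values from domain: 6 out of 8.
Pruned = 8 - 6 = 2.

2


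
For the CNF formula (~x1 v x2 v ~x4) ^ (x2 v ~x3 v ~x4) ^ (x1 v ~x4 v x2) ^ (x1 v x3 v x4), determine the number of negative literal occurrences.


Scan each clause for negated literals.
Clause 1: 2 negative; Clause 2: 2 negative; Clause 3: 1 negative; Clause 4: 0 negative.
Total negative literal occurrences = 5.

5


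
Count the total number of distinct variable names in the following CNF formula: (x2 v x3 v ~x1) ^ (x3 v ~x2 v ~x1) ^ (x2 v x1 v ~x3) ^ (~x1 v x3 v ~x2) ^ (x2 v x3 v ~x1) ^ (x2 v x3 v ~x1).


Identify each distinct variable in the formula.
Variables found: x1, x2, x3.
Total distinct variables = 3.

3


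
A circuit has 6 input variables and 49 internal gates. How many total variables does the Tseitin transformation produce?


The Tseitin transformation introduces one auxiliary variable per gate.
Total variables = inputs + gates = 6 + 49 = 55.

55


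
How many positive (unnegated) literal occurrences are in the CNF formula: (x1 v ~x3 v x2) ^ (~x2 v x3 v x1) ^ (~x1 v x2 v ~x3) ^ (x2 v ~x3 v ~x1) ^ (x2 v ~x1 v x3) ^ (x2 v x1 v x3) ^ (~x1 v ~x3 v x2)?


Scan each clause for unnegated literals.
Clause 1: 2 positive; Clause 2: 2 positive; Clause 3: 1 positive; Clause 4: 1 positive; Clause 5: 2 positive; Clause 6: 3 positive; Clause 7: 1 positive.
Total positive literal occurrences = 12.

12


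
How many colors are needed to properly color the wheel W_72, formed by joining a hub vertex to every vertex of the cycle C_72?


W_72 consists of the cycle C_72 together with a hub vertex adjacent to every cycle vertex.
The cycle C_72 needs 2 colors (even cycle -> 2).
The hub is adjacent to every cycle vertex, so it must receive a new color distinct from all of them.
Chromatic number = 2 + 1 = 3.

3


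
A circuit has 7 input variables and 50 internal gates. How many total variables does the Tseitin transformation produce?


The Tseitin transformation introduces one auxiliary variable per gate.
Total variables = inputs + gates = 7 + 50 = 57.

57


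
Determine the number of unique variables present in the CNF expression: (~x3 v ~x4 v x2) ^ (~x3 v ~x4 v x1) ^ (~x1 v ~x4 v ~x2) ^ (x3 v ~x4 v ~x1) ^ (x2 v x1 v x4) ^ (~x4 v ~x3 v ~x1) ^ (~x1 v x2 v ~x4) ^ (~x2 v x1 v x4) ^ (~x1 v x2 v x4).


Identify each distinct variable in the formula.
Variables found: x1, x2, x3, x4.
Total distinct variables = 4.

4


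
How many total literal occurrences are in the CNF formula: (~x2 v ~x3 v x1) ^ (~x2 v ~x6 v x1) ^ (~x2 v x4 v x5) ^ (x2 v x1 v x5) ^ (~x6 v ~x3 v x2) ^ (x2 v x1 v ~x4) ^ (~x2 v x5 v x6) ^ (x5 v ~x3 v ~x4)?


Clause lengths: 3, 3, 3, 3, 3, 3, 3, 3.
Sum = 3 + 3 + 3 + 3 + 3 + 3 + 3 + 3 = 24.

24


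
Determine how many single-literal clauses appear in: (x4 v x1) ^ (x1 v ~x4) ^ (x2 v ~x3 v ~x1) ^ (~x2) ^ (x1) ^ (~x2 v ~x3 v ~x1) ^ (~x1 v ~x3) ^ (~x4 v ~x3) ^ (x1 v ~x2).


A unit clause contains exactly one literal.
Unit clauses found: (~x2), (x1).
Count = 2.

2


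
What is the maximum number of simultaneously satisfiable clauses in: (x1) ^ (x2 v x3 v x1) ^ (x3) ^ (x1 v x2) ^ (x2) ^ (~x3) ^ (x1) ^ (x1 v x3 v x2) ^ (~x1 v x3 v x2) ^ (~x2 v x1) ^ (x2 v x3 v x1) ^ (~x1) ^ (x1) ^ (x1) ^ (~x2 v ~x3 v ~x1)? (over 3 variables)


Enumerate all 8 truth assignments.
For each, count how many of the 15 clauses are satisfied.
The formula is not fully satisfiable, so the maximum is below 15.
Maximum simultaneously satisfiable clauses = 13.

13


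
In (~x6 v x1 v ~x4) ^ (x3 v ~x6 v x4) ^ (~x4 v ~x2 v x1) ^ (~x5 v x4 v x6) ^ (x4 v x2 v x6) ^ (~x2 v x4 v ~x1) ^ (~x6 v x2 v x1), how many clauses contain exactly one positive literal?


A definite clause has exactly one positive literal.
Clause 1: 1 positive -> definite
Clause 2: 2 positive -> not definite
Clause 3: 1 positive -> definite
Clause 4: 2 positive -> not definite
Clause 5: 3 positive -> not definite
Clause 6: 1 positive -> definite
Clause 7: 2 positive -> not definite
Definite clause count = 3.

3


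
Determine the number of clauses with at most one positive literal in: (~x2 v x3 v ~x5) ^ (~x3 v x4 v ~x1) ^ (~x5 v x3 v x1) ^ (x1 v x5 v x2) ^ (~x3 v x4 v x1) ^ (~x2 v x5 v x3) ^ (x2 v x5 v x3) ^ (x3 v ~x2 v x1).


A Horn clause has at most one positive literal.
Clause 1: 1 positive lit(s) -> Horn
Clause 2: 1 positive lit(s) -> Horn
Clause 3: 2 positive lit(s) -> not Horn
Clause 4: 3 positive lit(s) -> not Horn
Clause 5: 2 positive lit(s) -> not Horn
Clause 6: 2 positive lit(s) -> not Horn
Clause 7: 3 positive lit(s) -> not Horn
Clause 8: 2 positive lit(s) -> not Horn
Total Horn clauses = 2.

2


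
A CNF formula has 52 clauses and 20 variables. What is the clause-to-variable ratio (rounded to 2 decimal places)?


Clause-to-variable ratio = clauses / variables.
52 / 20 = 2.6.

2.6


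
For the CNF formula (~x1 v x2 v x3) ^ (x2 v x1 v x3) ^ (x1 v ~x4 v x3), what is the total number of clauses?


Each group enclosed in parentheses joined by ^ is one clause.
Counting the conjuncts: 3 clauses.

3


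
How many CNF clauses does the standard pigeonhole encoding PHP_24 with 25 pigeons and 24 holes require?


The PHP encoding has two parts:
1) At-least-one-hole clauses: 25 (one per pigeon, each with 24 literals).
2) At-most-one-pigeon-per-hole clauses: 24 holes * C(25,2) = 24 * 300 = 7200.
Total clauses = 25 + 7200 = 7225.

7225


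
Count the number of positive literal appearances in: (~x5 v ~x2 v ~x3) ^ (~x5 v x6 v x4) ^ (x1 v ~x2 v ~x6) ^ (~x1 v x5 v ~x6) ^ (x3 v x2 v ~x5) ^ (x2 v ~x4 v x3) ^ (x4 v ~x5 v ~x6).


Scan each clause for unnegated literals.
Clause 1: 0 positive; Clause 2: 2 positive; Clause 3: 1 positive; Clause 4: 1 positive; Clause 5: 2 positive; Clause 6: 2 positive; Clause 7: 1 positive.
Total positive literal occurrences = 9.

9


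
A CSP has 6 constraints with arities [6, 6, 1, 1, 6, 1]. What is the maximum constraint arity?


The arities are: 6, 6, 1, 1, 6, 1.
Scan for the maximum value.
Maximum arity = 6.

6


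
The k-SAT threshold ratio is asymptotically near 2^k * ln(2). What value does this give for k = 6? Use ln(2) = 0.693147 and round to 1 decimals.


Using the asymptotic formula: threshold ~ 2^k * ln(2).
2^6 = 64.
64 * 0.693147 = 44.4.

44.4
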